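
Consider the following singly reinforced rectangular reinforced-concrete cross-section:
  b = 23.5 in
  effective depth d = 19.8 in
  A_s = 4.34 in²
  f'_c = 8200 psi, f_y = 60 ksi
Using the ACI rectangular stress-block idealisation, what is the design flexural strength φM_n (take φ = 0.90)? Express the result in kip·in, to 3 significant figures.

φM_n ≈ 4450 kip·in

T = A_s f_y = 4.34 × 60 = 260.4 kips.
a = T/(0.85 f'_c b) = 260.4/(0.85 × 8.2 × 23.5) = 1.590 in.
M_n = T(d − a/2) = 260.4 × (19.8 − 0.795) = 4948.9 kip·in.
φM_n = 0.90 × 4948.9 = 4454.0 kip·in.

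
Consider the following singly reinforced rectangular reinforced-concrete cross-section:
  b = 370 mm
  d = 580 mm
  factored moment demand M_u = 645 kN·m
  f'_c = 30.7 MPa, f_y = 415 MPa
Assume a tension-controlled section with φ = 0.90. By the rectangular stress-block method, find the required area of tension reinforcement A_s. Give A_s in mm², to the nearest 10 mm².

M_n = M_u/φ = 645/0.90 = 716.667 kN·m.
With M_n = 0.85 f'_c a b (d − a/2), solve the quadratic for a:
a = d − √(d² − 2M_n/(0.85 f'_c b)) = 580 − √(580² − 2 × 716.667×10⁶/(0.85 × 30.7 × 370)) = 146.47 mm.
A_s = 0.85 f'_c a b / f_y = 0.85 × 30.7 × 146.47 × 370 / 415 = 3407.7 mm².

A_s ≈ 3410 mm²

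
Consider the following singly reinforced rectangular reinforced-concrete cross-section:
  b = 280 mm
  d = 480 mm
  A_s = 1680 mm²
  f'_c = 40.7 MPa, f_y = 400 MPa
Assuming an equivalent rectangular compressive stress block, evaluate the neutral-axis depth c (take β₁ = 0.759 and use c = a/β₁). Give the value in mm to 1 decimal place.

T = A_s f_y = 1680 × 400 = 672000 N = 672 kN.
Setting C = 0.85 f'_c a b equal to T: a = 672000/(0.85 × 40.7 × 280) = 69.374 mm.
With β₁ = 0.759, c = a/β₁ = 69.374/0.759 = 91.4 mm.

c ≈ 91.4 mm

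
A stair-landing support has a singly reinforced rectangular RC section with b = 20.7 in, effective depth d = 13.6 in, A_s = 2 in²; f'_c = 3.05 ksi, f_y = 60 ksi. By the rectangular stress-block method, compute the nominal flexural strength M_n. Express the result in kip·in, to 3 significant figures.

T = A_s f_y = 2 × 60 = 120 kips.
a = T/(0.85 f'_c b) = 120/(0.85 × 3.05 × 20.7) = 2.236 in.
M_n = T(d − a/2) = 120 × (13.6 − 1.118) = 1497.8 kip·in.

M_n ≈ 1500 kip·in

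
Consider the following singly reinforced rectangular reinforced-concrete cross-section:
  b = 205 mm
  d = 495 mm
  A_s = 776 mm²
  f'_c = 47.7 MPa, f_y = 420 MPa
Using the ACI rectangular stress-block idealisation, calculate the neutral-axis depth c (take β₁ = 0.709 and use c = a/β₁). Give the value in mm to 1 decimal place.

c ≈ 55.3 mm

T = A_s f_y = 776 × 420 = 325920 N = 325.92 kN.
Setting C = 0.85 f'_c a b equal to T: a = 325920/(0.85 × 47.7 × 205) = 39.212 mm.
With β₁ = 0.709, c = a/β₁ = 39.212/0.709 = 55.3 mm.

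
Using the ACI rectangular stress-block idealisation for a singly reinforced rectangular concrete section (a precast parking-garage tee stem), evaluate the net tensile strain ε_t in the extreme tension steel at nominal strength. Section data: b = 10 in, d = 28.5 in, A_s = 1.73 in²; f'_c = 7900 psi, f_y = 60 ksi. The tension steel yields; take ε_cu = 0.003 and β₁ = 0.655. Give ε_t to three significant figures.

ε_t ≈ 0.0332

a = A_s f_y/(0.85 f'_c b) = 1.546 in.
β₁ = 0.655, so c = a/β₁ = 1.546/0.655 = 2.360 in.
From the linear strain diagram with ε_cu = 0.003: ε_t = 0.003 (d − c)/c = 0.003 × (28.5 − 2.360)/2.360 = 0.0332.
Since ε_t ≥ 0.005, the section is tension-controlled.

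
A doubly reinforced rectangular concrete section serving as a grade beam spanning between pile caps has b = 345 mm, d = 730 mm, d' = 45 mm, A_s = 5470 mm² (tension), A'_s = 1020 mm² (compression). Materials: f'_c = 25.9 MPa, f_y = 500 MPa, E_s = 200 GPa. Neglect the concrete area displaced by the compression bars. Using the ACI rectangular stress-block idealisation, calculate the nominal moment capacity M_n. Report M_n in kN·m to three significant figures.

Assume both tension and compression steel yield.
Net tension couple steel: A_s − A'_s = 4450 mm².
a = (A_s − A'_s) f_y / (0.85 f'_c b) = 2225000/(0.85 × 25.9 × 345) = 292.95 mm.
c = a/β₁ = 292.95/0.85 = 344.65 mm; ε'_s = 0.003(c − d')/c = 0.0026 ≥ f_y/E_s = 0.0025, so compression steel does yield.
M_n = (A_s − A'_s) f_y (d − a/2) + A'_s f_y (d − d') = [2225000 × (730 − 146.475) + 510000 × (730 − 45)] × 10⁻⁶ = 1298.34 + 349.35 = 1647.69 kN·m.

M_n ≈ 1650 kN·m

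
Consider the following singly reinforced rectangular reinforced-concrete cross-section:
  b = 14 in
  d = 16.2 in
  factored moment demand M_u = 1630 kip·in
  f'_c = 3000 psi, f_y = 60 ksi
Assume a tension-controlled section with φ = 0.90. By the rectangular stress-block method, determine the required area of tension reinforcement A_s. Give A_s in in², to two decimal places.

A_s ≈ 2.09 in²

M_n = M_u/φ = 1630/0.90 = 1811.11 kip·in.
From M_n = 0.85 f'_c a b (d − a/2):
a = d − √(d² − 2M_n/(0.85 f'_c b)) = 16.2 − √(16.2² − 2 × 1811.11/(0.85 × 3 × 14)) = 3.512 in.
A_s = 0.85 f'_c a b / f_y = 0.85 × 3 × 3.512 × 14 / 60 = 2.090 in².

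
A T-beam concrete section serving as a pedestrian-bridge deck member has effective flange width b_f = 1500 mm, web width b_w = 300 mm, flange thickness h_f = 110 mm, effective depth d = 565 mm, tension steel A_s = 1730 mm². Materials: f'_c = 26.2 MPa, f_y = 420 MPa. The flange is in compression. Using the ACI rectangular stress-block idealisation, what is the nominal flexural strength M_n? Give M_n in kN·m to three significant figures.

M_n ≈ 403 kN·m

Tension: T = A_s f_y = 1730 × 420 = 726600 N.
Try a within the flange: a = T/(0.85 f'_c b_f) = 726600/(0.85 × 26.2 × 1500) = 21.75 mm.
Since a = 21.75 ≤ h_f = 110 mm, the stress block lies entirely in the flange; analyse as a rectangular beam of width b_f.
M_n = T(d − a/2) = 726600 × (565 − 10.875) = 402.63 × 10⁶ N·mm.
M_n = 402.63 kN·m.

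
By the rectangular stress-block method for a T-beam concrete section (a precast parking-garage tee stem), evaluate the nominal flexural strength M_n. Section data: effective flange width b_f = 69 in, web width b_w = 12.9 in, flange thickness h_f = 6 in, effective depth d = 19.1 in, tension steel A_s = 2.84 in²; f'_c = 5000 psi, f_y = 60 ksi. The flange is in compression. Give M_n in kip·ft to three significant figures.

M_n ≈ 267 kip·ft

Tension: T = A_s f_y = 2.84 × 60 = 170.4 kips.
Try a within the flange: a = T/(0.85 f'_c b_f) = 170.4/(0.85 × 5 × 69) = 0.581 in.
Since a = 0.581 ≤ h_f = 6 in, the stress block lies entirely in the flange; analyse as a rectangular beam of width b_f.
M_n = T(d − a/2) = 170.4 × (19.1 − 0.2905) = 3205.1 kip·in.
M_n = 3205.1/12 = 267.09 kip·ft.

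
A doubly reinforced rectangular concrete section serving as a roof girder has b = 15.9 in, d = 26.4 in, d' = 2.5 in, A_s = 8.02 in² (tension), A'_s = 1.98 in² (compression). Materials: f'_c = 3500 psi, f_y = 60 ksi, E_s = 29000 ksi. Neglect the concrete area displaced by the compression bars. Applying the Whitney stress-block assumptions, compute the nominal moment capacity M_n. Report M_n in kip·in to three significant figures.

M_n ≈ 11000 kip·in

Assume both steels yield.
a = (A_s − A'_s) f_y/(0.85 f'_c b) = (8.02 − 1.98) × 60/(0.85 × 3.5 × 15.9) = 7.661 in.
c = a/β₁ = 7.661/0.85 = 9.013 in; ε'_s = 0.003(c − d')/c = 0.0022 ≥ ε_y = 0.0021, so the compression steel yields.
M_n = (A_s − A'_s) f_y (d − a/2) + A'_s f_y (d − d') = 362.4 × (26.4 − 3.8305) + 118.8 × (26.4 − 2.5) = 8179.2 + 2839.3 = 11018.5 kip·in.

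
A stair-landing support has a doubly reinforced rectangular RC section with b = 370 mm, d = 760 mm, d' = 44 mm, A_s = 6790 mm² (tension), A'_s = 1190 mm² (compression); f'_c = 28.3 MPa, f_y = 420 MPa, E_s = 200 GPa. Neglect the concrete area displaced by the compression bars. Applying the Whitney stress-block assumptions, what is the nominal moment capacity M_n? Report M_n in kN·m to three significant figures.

M_n ≈ 1830 kN·m

Assume both tension and compression steel yield.
Net tension couple steel: A_s − A'_s = 5600 mm².
a = (A_s − A'_s) f_y / (0.85 f'_c b) = 2352000/(0.85 × 28.3 × 370) = 264.26 mm.
c = a/β₁ = 264.26/0.848 = 311.63 mm; ε'_s = 0.003(c − d')/c = 0.0026 ≥ f_y/E_s = 0.0021, so compression steel does yield.
M_n = (A_s − A'_s) f_y (d − a/2) + A'_s f_y (d − d') = [2352000 × (760 − 132.13) + 499800 × (760 − 44)] × 10⁻⁶ = 1476.75 + 357.86 = 1834.61 kN·m.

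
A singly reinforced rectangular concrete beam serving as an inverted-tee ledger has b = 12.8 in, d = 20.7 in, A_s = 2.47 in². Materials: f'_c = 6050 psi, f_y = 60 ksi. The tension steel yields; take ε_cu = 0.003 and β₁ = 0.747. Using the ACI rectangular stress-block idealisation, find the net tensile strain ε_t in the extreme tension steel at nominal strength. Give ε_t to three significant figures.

ε_t ≈ 0.0176

a = A_s f_y/(0.85 f'_c b) = 2.251 in.
β₁ = 0.747, so c = a/β₁ = 2.251/0.747 = 3.013 in.
From the linear strain diagram with ε_cu = 0.003: ε_t = 0.003 (d − c)/c = 0.003 × (20.7 − 3.013)/3.013 = 0.0176.
Since ε_t ≥ 0.005, the section is tension-controlled.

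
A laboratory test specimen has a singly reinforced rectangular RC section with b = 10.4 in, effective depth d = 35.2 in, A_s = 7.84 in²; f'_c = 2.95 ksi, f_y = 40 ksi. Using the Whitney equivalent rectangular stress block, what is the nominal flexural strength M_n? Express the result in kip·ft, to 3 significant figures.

T = A_s f_y = 7.84 × 40 = 313.6 kips.
a = T/(0.85 f'_c b) = 313.6/(0.85 × 2.95 × 10.4) = 12.025 in.
M_n = T(d − a/2) = 313.6 × (35.2 − 6.0125) = 9153.2 kip·in = 9153.2/12 = 762.77 kip·ft.

M_n ≈ 763 kip·ft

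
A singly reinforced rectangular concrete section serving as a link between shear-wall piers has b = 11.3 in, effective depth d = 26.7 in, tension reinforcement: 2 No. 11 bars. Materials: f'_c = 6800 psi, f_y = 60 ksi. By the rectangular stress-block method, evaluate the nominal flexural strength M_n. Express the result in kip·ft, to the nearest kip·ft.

A_s = 2 × 1.56 = 3.12 in².
T = A_s f_y = 3.12 × 60 = 187.2 kips.
a = T/(0.85 f'_c b) = 187.2/(0.85 × 6.8 × 11.3) = 2.866 in.
M_n = T(d − a/2) = 187.2 × (26.7 − 1.433) = 4730.0 kip·in = 4730.0/12 = 394.17 kip·ft.

M_n ≈ 394 kip·ft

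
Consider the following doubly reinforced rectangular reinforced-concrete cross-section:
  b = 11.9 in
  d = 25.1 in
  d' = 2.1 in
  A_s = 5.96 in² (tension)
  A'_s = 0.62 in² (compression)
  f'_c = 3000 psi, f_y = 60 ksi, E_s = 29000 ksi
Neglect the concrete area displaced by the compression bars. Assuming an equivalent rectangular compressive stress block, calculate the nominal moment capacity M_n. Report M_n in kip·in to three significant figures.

Assume both steels yield.
a = (A_s − A'_s) f_y/(0.85 f'_c b) = (5.96 − 0.62) × 60/(0.85 × 3 × 11.9) = 10.559 in.
c = a/β₁ = 10.559/0.85 = 12.422 in; ε'_s = 0.003(c − d')/c = 0.0025 ≥ ε_y = 0.0021, so the compression steel yields.
M_n = (A_s − A'_s) f_y (d − a/2) + A'_s f_y (d − d') = 320.4 × (25.1 − 5.2795) + 37.2 × (25.1 − 2.1) = 6350.5 + 855.6 = 7206.1 kip·in.

M_n ≈ 7210 kip·in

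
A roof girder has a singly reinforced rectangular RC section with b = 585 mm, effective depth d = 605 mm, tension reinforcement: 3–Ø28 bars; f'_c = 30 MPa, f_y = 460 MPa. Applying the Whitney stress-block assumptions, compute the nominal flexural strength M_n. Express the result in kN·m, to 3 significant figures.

M_n ≈ 490 kN·m

A_s = 3 × 616 = 1848 mm².
T = A_s f_y = 1848 × 460 = 850080 N = 850.08 kN.
From C = T: a = T/(0.85 f'_c b) = 850080/(0.85 × 30 × 585) = 56.99 mm.
M_n = T(d − a/2) = 850.08 kN × (605 − 28.495) mm = 490.08 kN·m.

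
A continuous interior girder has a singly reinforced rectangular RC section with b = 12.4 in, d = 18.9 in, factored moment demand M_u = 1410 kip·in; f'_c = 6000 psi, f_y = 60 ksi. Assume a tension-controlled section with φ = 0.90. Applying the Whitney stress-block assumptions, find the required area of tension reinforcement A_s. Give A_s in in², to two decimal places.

A_s ≈ 1.43 in²

M_n = M_u/φ = 1410/0.90 = 1566.67 kip·in.
From M_n = 0.85 f'_c a b (d − a/2):
a = d − √(d² − 2M_n/(0.85 f'_c b)) = 18.9 − √(18.9² − 2 × 1566.67/(0.85 × 6 × 12.4)) = 1.360 in.
A_s = 0.85 f'_c a b / f_y = 0.85 × 6 × 1.360 × 12.4 / 60 = 1.433 in².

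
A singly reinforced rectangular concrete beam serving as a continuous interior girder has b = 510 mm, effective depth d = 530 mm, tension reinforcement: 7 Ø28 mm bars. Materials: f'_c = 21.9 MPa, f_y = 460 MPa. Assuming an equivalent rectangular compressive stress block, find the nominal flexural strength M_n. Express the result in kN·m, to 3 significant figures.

A_s = 7 × 616 = 4312 mm².
T = A_s f_y = 4312 × 460 = 1983520 N = 1983.52 kN.
From C = T: a = T/(0.85 f'_c b) = 1983520/(0.85 × 21.9 × 510) = 208.93 mm.
M_n = T(d − a/2) = 1983.52 kN × (530 − 104.465) mm = 844.06 kN·m.

M_n ≈ 844 kN·m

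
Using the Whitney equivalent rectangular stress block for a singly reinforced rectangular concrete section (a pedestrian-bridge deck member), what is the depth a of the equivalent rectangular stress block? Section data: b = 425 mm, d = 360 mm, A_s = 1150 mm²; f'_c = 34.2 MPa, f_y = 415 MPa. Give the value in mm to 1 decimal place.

a ≈ 38.6 mm

T = A_s f_y = 1150 × 415 = 477250 N = 477.25 kN.
Setting C = 0.85 f'_c a b equal to T: a = 477250/(0.85 × 34.2 × 425) = 38.6 mm.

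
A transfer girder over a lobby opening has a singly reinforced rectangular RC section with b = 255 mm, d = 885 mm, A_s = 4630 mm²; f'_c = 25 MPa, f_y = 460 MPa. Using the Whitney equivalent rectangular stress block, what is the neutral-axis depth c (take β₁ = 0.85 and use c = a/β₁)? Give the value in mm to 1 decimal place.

c ≈ 462.4 mm

T = A_s f_y = 4630 × 460 = 2129800 N = 2129.8 kN.
Setting C = 0.85 f'_c a b equal to T: a = 2129800/(0.85 × 25 × 255) = 393.043 mm.
With β₁ = 0.85, c = a/β₁ = 393.043/0.85 = 462.4 mm.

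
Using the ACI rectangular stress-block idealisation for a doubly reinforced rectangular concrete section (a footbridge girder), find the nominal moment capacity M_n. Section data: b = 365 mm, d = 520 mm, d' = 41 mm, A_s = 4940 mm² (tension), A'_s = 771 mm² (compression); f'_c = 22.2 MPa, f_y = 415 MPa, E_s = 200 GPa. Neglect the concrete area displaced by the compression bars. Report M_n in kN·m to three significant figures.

Assume both tension and compression steel yield.
Net tension couple steel: A_s − A'_s = 4169 mm².
a = (A_s − A'_s) f_y / (0.85 f'_c b) = 1730135/(0.85 × 22.2 × 365) = 251.20 mm.
c = a/β₁ = 251.20/0.85 = 295.53 mm; ε'_s = 0.003(c − d')/c = 0.0026 ≥ f_y/E_s = 0.0021, so compression steel does yield.
M_n = (A_s − A'_s) f_y (d − a/2) + A'_s f_y (d − d') = [1730135 × (520 − 125.6) + 319965 × (520 − 41)] × 10⁻⁶ = 682.37 + 153.26 = 835.63 kN·m.

M_n ≈ 836 kN·m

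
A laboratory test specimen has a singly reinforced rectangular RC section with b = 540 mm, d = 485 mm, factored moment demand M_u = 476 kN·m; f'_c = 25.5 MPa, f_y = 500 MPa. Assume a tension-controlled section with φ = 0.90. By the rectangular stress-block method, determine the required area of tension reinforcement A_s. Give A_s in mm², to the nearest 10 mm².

A_s ≈ 2440 mm²

M_n = M_u/φ = 476/0.90 = 528.889 kN·m.
With M_n = 0.85 f'_c a b (d − a/2), solve the quadratic for a:
a = d − √(d² − 2M_n/(0.85 f'_c b)) = 485 − √(485² − 2 × 528.889×10⁶/(0.85 × 25.5 × 540)) = 104.41 mm.
A_s = 0.85 f'_c a b / f_y = 0.85 × 25.5 × 104.41 × 540 / 500 = 2444.1 mm².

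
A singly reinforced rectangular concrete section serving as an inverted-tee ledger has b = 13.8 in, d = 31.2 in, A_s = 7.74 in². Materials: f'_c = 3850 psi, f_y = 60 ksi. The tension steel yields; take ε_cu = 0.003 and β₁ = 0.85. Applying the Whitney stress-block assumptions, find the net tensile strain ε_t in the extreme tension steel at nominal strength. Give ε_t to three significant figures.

ε_t ≈ 0.00474

a = A_s f_y/(0.85 f'_c b) = 10.283 in.
β₁ = 0.85, so c = a/β₁ = 10.283/0.85 = 12.098 in.
From the linear strain diagram with ε_cu = 0.003: ε_t = 0.003 (d − c)/c = 0.003 × (31.2 − 12.098)/12.098 = 0.00474.
ε_t is between 0.004 and 0.005 — transition zone.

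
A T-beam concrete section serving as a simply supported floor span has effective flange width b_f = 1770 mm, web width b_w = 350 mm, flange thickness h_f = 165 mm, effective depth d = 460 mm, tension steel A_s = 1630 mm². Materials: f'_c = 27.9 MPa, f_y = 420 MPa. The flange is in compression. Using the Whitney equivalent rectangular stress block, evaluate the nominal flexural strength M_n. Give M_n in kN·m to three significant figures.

M_n ≈ 309 kN·m

Tension: T = A_s f_y = 1630 × 420 = 684600 N.
Try a within the flange: a = T/(0.85 f'_c b_f) = 684600/(0.85 × 27.9 × 1770) = 16.31 mm.
Since a = 16.31 ≤ h_f = 165 mm, the stress block lies entirely in the flange; analyse as a rectangular beam of width b_f.
M_n = T(d − a/2) = 684600 × (460 − 8.155) = 309.33 × 10⁶ N·mm.
M_n = 309.33 kN·m.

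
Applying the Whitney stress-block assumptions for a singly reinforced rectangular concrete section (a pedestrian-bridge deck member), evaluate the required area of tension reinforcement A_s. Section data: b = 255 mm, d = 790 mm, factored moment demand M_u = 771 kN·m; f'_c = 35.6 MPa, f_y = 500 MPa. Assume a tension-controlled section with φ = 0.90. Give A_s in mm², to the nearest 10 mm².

M_n = M_u/φ = 771/0.90 = 856.667 kN·m.
With M_n = 0.85 f'_c a b (d − a/2), solve the quadratic for a:
a = d − √(d² − 2M_n/(0.85 f'_c b)) = 790 − √(790² − 2 × 856.667×10⁶/(0.85 × 35.6 × 255)) = 155.92 mm.
A_s = 0.85 f'_c a b / f_y = 0.85 × 35.6 × 155.92 × 255 / 500 = 2406.3 mm².

A_s ≈ 2410 mm²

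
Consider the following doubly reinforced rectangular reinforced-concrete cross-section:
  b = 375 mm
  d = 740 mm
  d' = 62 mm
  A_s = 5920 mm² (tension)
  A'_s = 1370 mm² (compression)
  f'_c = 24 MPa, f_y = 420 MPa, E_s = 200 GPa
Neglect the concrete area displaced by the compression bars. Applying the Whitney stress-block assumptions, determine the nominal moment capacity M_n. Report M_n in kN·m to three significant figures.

Assume both tension and compression steel yield.
Net tension couple steel: A_s − A'_s = 4550 mm².
a = (A_s − A'_s) f_y / (0.85 f'_c b) = 1911000/(0.85 × 24 × 375) = 249.80 mm.
c = a/β₁ = 249.80/0.85 = 293.88 mm; ε'_s = 0.003(c − d')/c = 0.0024 ≥ f_y/E_s = 0.0021, so compression steel does yield.
M_n = (A_s − A'_s) f_y (d − a/2) + A'_s f_y (d − d') = [1911000 × (740 − 124.9) + 575400 × (740 − 62)] × 10⁻⁶ = 1175.46 + 390.12 = 1565.58 kN·m.

M_n ≈ 1570 kN·m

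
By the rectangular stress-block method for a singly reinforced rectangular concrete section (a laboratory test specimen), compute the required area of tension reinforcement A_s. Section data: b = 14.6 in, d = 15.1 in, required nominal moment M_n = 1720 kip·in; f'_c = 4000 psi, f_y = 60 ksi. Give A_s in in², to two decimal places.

A_s ≈ 2.07 in²

From M_n = 0.85 f'_c a b (d − a/2):
a = d − √(d² − 2M_n/(0.85 f'_c b)) = 15.1 − √(15.1² − 2 × 1720/(0.85 × 4 × 14.6)) = 2.502 in.
A_s = 0.85 f'_c a b / f_y = 0.85 × 4 × 2.502 × 14.6 / 60 = 2.070 in².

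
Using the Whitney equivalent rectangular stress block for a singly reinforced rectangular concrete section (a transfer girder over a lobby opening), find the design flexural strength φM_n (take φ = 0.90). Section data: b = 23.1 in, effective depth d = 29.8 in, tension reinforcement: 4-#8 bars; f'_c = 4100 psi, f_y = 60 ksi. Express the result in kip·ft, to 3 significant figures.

φM_n ≈ 407 kip·ft

A_s = 4 × 0.79 = 3.16 in².
T = A_s f_y = 3.16 × 60 = 189.6 kips.
a = T/(0.85 f'_c b) = 189.6/(0.85 × 4.1 × 23.1) = 2.355 in.
M_n = T(d − a/2) = 189.6 × (29.8 − 1.1775) = 5426.8 kip·in = 5426.8/12 = 452.23 kip·ft.
φM_n = 0.90 × 452.23 = 407.01 kip·ft.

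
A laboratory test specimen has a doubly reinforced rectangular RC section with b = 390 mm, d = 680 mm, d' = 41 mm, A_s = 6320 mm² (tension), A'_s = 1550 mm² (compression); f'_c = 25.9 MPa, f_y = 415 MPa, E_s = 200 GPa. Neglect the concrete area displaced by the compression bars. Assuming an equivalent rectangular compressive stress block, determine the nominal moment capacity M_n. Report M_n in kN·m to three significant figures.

Assume both tension and compression steel yield.
Net tension couple steel: A_s − A'_s = 4770 mm².
a = (A_s − A'_s) f_y / (0.85 f'_c b) = 1979550/(0.85 × 25.9 × 390) = 230.56 mm.
c = a/β₁ = 230.56/0.85 = 271.25 mm; ε'_s = 0.003(c − d')/c = 0.0025 ≥ f_y/E_s = 0.0021, so compression steel does yield.
M_n = (A_s − A'_s) f_y (d − a/2) + A'_s f_y (d − d') = [1979550 × (680 − 115.28) + 643250 × (680 − 41)] × 10⁻⁶ = 1117.89 + 411.04 = 1528.93 kN·m.

M_n ≈ 1530 kN·m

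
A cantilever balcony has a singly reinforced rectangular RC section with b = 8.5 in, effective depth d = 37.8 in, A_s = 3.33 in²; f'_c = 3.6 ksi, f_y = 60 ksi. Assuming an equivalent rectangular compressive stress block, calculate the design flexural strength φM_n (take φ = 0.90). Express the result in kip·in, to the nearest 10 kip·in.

T = A_s f_y = 3.33 × 60 = 199.8 kips.
a = T/(0.85 f'_c b) = 199.8/(0.85 × 3.6 × 8.5) = 7.682 in.
M_n = T(d − a/2) = 199.8 × (37.8 − 3.841) = 6785.0 kip·in.
φM_n = 0.90 × 6785.0 = 6106.5 kip·in.

φM_n ≈ 6110 kip·in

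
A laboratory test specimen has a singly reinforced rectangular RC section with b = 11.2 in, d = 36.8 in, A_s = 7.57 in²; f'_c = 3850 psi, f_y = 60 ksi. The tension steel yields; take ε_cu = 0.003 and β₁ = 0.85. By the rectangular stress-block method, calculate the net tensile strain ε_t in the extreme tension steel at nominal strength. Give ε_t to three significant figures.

a = A_s f_y/(0.85 f'_c b) = 12.392 in.
β₁ = 0.85, so c = a/β₁ = 12.392/0.85 = 14.579 in.
From the linear strain diagram with ε_cu = 0.003: ε_t = 0.003 (d − c)/c = 0.003 × (36.8 − 14.579)/14.579 = 0.00457.
ε_t is between 0.004 and 0.005 — transition zone.

ε_t ≈ 0.00457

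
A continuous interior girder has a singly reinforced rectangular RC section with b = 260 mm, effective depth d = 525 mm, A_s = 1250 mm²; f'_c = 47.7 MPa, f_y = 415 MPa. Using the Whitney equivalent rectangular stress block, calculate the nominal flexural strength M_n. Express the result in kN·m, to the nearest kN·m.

T = A_s f_y = 1250 × 415 = 518750 N = 518.75 kN.
From C = T: a = T/(0.85 f'_c b) = 518750/(0.85 × 47.7 × 260) = 49.21 mm.
M_n = T(d − a/2) = 518.75 kN × (525 − 24.605) mm = 259.58 kN·m.

M_n ≈ 260 kN·m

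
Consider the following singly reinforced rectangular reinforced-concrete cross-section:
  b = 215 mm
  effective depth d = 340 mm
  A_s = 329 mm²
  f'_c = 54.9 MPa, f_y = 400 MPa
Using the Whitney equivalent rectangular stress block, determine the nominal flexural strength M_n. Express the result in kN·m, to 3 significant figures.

M_n ≈ 43.9 kN·m

T = A_s f_y = 329 × 400 = 131600 N = 131.6 kN.
From C = T: a = T/(0.85 f'_c b) = 131600/(0.85 × 54.9 × 215) = 13.12 mm.
M_n = T(d − a/2) = 131.6 kN × (340 − 6.56) mm = 43.88 kN·m.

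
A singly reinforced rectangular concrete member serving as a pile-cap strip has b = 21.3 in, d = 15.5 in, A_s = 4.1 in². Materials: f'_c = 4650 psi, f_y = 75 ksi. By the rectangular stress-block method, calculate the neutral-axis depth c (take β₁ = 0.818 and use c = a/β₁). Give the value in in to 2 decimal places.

T = A_s f_y = 4.1 × 75 = 307.5 kips.
a = T/(0.85 f'_c b) = 307.5/(0.85 × 4.65 × 21.3) = 3.6525 in.
With β₁ = 0.818, c = a/β₁ = 3.6525/0.818 = 4.47 in.

c ≈ 4.47 in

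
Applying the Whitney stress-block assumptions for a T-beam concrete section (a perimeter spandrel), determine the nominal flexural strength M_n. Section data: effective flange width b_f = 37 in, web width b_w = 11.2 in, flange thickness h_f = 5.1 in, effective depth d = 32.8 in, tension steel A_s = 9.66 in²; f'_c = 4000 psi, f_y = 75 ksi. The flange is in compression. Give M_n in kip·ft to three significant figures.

Tension: T = A_s f_y = 9.66 × 75 = 724.5 kips.
Try a within the flange: a = T/(0.85 f'_c b_f) = 724.5/(0.85 × 4 × 37) = 5.759 in.
a = 5.759 > h_f = 5.1 in: the block extends into the web. Split into flange-overhang and web parts.
C_f = 0.85 f'_c (b_f − b_w) h_f = 0.85 × 4 × (37 − 11.2) × 5.1 = 447.4 kips.
Remaining web compression depth: a_w = (T − C_f)/(0.85 f'_c b_w) = (724.5 − 447.4)/(0.85 × 4 × 11.2) = 7.277 in.
M_n = C_f(d − h_f/2) + (T − C_f)(d − a_w/2) = 447.4 × (32.8 − 2.55) + 277.1 × (32.8 − 3.6385) = 13533.9 + 8080.7 = 21614.6 kip·in.
M_n = 21614.6/12 = 1801.22 kip·ft.

M_n ≈ 1800 kip·ft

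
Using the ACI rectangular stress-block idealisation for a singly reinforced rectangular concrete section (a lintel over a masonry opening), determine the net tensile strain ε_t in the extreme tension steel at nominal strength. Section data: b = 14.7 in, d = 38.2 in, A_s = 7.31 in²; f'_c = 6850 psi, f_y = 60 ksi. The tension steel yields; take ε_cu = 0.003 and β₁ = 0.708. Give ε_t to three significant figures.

a = A_s f_y/(0.85 f'_c b) = 5.124 in.
β₁ = 0.708, so c = a/β₁ = 5.124/0.708 = 7.237 in.
From the linear strain diagram with ε_cu = 0.003: ε_t = 0.003 (d − c)/c = 0.003 × (38.2 − 7.237)/7.237 = 0.0128.
Since ε_t ≥ 0.005, the section is tension-controlled.

ε_t ≈ 0.0128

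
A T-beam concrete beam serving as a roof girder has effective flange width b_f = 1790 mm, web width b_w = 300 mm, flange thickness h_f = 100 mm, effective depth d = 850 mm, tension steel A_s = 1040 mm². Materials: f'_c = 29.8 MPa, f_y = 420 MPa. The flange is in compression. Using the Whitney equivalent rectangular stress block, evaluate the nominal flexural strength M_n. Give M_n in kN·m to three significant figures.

M_n ≈ 369 kN·m

Tension: T = A_s f_y = 1040 × 420 = 436800 N.
Try a within the flange: a = T/(0.85 f'_c b_f) = 436800/(0.85 × 29.8 × 1790) = 9.63 mm.
Since a = 9.63 ≤ h_f = 100 mm, the stress block lies entirely in the flange; analyse as a rectangular beam of width b_f.
M_n = T(d − a/2) = 436800 × (850 − 4.815) = 369.18 × 10⁶ N·mm.
M_n = 369.18 kN·m.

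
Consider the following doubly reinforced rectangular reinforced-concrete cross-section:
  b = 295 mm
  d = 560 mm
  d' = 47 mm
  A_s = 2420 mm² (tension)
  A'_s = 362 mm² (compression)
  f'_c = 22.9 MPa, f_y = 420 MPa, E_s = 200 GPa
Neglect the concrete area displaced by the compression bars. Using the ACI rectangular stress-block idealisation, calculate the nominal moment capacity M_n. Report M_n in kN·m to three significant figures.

M_n ≈ 497 kN·m

Assume both tension and compression steel yield.
Net tension couple steel: A_s − A'_s = 2058 mm².
a = (A_s − A'_s) f_y / (0.85 f'_c b) = 864360/(0.85 × 22.9 × 295) = 150.53 mm.
c = a/β₁ = 150.53/0.85 = 177.09 mm; ε'_s = 0.003(c − d')/c = 0.0022 ≥ f_y/E_s = 0.0021, so compression steel does yield.
M_n = (A_s − A'_s) f_y (d − a/2) + A'_s f_y (d − d') = [864360 × (560 − 75.265) + 152040 × (560 − 47)] × 10⁻⁶ = 418.99 + 78.00 = 496.99 kN·m.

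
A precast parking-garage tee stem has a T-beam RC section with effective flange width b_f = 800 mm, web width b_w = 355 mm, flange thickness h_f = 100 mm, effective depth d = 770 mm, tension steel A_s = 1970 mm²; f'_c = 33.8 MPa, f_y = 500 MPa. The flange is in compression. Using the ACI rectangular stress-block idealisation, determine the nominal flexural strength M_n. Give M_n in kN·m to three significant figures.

M_n ≈ 737 kN·m

Tension: T = A_s f_y = 1970 × 500 = 985000 N.
Try a within the flange: a = T/(0.85 f'_c b_f) = 985000/(0.85 × 33.8 × 800) = 42.86 mm.
Since a = 42.86 ≤ h_f = 100 mm, the stress block lies entirely in the flange; analyse as a rectangular beam of width b_f.
M_n = T(d − a/2) = 985000 × (770 − 21.43) = 737.34 × 10⁶ N·mm.
M_n = 737.34 kN·m.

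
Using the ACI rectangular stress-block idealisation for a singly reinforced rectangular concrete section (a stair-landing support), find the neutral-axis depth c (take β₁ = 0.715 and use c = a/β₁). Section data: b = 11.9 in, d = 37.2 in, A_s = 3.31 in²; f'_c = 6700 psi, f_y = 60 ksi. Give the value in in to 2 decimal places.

c ≈ 4.10 in

T = A_s f_y = 3.31 × 60 = 198.6 kips.
a = T/(0.85 f'_c b) = 198.6/(0.85 × 6.7 × 11.9) = 2.9305 in.
With β₁ = 0.715, c = a/β₁ = 2.9305/0.715 = 4.10 in.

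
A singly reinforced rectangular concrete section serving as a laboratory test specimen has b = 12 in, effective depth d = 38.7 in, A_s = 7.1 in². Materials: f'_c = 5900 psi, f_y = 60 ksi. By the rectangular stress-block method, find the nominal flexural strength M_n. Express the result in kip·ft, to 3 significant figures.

M_n ≈ 1250 kip·ft

T = A_s f_y = 7.1 × 60 = 426 kips.
a = T/(0.85 f'_c b) = 426/(0.85 × 5.9 × 12) = 7.079 in.
M_n = T(d − a/2) = 426 × (38.7 − 3.5395) = 14978.4 kip·in = 14978.4/12 = 1248.20 kip·ft.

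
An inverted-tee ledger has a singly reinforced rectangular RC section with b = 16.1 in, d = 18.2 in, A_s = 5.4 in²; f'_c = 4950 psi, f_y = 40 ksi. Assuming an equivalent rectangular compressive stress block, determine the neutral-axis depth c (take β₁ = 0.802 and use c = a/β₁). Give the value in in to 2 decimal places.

T = A_s f_y = 5.4 × 40 = 216 kips.
a = T/(0.85 f'_c b) = 216/(0.85 × 4.95 × 16.1) = 3.1886 in.
With β₁ = 0.802, c = a/β₁ = 3.1886/0.802 = 3.98 in.

c ≈ 3.98 in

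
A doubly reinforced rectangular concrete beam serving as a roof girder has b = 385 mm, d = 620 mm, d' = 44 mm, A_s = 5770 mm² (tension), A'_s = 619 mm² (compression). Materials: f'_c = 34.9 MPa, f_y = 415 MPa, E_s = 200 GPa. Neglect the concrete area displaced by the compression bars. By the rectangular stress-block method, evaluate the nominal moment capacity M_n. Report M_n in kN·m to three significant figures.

Assume both tension and compression steel yield.
Net tension couple steel: A_s − A'_s = 5151 mm².
a = (A_s − A'_s) f_y / (0.85 f'_c b) = 2137665/(0.85 × 34.9 × 385) = 187.17 mm.
c = a/β₁ = 187.17/0.801 = 233.67 mm; ε'_s = 0.003(c − d')/c = 0.0024 ≥ f_y/E_s = 0.0021, so compression steel does yield.
M_n = (A_s − A'_s) f_y (d − a/2) + A'_s f_y (d − d') = [2137665 × (620 − 93.585) + 256885 × (620 − 44)] × 10⁻⁶ = 1125.30 + 147.97 = 1273.27 kN·m.

M_n ≈ 1270 kN·m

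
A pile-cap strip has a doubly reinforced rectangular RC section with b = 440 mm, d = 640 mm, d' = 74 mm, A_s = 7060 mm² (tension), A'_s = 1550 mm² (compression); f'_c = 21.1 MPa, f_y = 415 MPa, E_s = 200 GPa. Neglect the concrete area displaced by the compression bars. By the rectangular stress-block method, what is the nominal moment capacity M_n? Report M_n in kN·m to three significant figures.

Assume both tension and compression steel yield.
Net tension couple steel: A_s − A'_s = 5510 mm².
a = (A_s − A'_s) f_y / (0.85 f'_c b) = 2286650/(0.85 × 21.1 × 440) = 289.76 mm.
c = a/β₁ = 289.76/0.85 = 340.89 mm; ε'_s = 0.003(c − d')/c = 0.0023 ≥ f_y/E_s = 0.0021, so compression steel does yield.
M_n = (A_s − A'_s) f_y (d − a/2) + A'_s f_y (d − d') = [2286650 × (640 − 144.88) + 643250 × (640 − 74)] × 10⁻⁶ = 1132.17 + 364.08 = 1496.25 kN·m.

M_n ≈ 1500 kN·m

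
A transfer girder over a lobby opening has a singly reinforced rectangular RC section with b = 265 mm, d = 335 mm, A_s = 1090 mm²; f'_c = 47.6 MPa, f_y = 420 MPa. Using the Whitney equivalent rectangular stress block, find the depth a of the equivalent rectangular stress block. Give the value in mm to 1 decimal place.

T = A_s f_y = 1090 × 420 = 457800 N = 457.8 kN.
Setting C = 0.85 f'_c a b equal to T: a = 457800/(0.85 × 47.6 × 265) = 42.7 mm.

a ≈ 42.7 mm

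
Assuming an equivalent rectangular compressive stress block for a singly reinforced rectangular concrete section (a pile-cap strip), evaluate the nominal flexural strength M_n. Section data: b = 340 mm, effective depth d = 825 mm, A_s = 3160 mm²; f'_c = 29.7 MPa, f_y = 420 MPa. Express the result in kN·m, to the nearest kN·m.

T = A_s f_y = 3160 × 420 = 1327200 N = 1327.2 kN.
From C = T: a = T/(0.85 f'_c b) = 1327200/(0.85 × 29.7 × 340) = 154.63 mm.
M_n = T(d − a/2) = 1327.2 kN × (825 − 77.315) mm = 992.33 kN·m.

M_n ≈ 992 kN·m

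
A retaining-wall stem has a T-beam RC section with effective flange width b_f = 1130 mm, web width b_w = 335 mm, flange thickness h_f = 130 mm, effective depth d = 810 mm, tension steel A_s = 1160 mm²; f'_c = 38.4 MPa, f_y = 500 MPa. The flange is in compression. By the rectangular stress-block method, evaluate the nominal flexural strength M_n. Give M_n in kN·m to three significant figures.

Tension: T = A_s f_y = 1160 × 500 = 580000 N.
Try a within the flange: a = T/(0.85 f'_c b_f) = 580000/(0.85 × 38.4 × 1130) = 15.73 mm.
Since a = 15.73 ≤ h_f = 130 mm, the stress block lies entirely in the flange; analyse as a rectangular beam of width b_f.
M_n = T(d − a/2) = 580000 × (810 − 7.865) = 465.24 × 10⁶ N·mm.
M_n = 465.24 kN·m.

M_n ≈ 465 kN·m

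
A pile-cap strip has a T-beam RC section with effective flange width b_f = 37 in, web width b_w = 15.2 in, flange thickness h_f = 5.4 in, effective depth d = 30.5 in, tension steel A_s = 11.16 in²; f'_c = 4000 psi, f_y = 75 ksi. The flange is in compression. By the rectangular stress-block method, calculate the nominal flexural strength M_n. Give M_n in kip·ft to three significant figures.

M_n ≈ 1880 kip·ft

Tension: T = A_s f_y = 11.16 × 75 = 837 kips.
Try a within the flange: a = T/(0.85 f'_c b_f) = 837/(0.85 × 4 × 37) = 6.653 in.
a = 6.653 > h_f = 5.4 in: the block extends into the web. Split into flange-overhang and web parts.
C_f = 0.85 f'_c (b_f − b_w) h_f = 0.85 × 4 × (37 − 15.2) × 5.4 = 400.2 kips.
Remaining web compression depth: a_w = (T − C_f)/(0.85 f'_c b_w) = (837 − 400.2)/(0.85 × 4 × 15.2) = 8.452 in.
M_n = C_f(d − h_f/2) + (T − C_f)(d − a_w/2) = 400.2 × (30.5 − 2.7) + 436.8 × (30.5 − 4.226) = 11125.6 + 11476.5 = 22602.1 kip·in.
M_n = 22602.1/12 = 1883.51 kip·ft.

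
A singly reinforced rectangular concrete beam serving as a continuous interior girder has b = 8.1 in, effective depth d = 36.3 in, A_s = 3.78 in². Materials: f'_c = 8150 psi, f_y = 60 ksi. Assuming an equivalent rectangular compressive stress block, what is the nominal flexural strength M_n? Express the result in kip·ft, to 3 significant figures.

T = A_s f_y = 3.78 × 60 = 226.8 kips.
a = T/(0.85 f'_c b) = 226.8/(0.85 × 8.15 × 8.1) = 4.042 in.
M_n = T(d − a/2) = 226.8 × (36.3 − 2.021) = 7774.5 kip·in = 7774.5/12 = 647.88 kip·ft.

M_n ≈ 648 kip·ft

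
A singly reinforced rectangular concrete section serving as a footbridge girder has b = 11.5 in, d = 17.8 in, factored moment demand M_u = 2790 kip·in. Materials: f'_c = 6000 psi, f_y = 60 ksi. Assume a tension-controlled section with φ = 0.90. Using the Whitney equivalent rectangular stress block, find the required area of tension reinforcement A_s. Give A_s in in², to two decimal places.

A_s ≈ 3.20 in²

M_n = M_u/φ = 2790/0.90 = 3100 kip·in.
From M_n = 0.85 f'_c a b (d − a/2):
a = d − √(d² − 2M_n/(0.85 f'_c b)) = 17.8 − √(17.8² − 2 × 3100/(0.85 × 6 × 11.5)) = 3.270 in.
A_s = 0.85 f'_c a b / f_y = 0.85 × 6 × 3.270 × 11.5 / 60 = 3.196 in².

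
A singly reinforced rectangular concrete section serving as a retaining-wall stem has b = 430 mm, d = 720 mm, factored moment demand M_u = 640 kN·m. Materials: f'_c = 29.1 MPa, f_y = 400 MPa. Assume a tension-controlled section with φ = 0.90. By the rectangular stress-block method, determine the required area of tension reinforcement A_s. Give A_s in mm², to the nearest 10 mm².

A_s ≈ 2650 mm²

M_n = M_u/φ = 640/0.90 = 711.111 kN·m.
With M_n = 0.85 f'_c a b (d − a/2), solve the quadratic for a:
a = d − √(d² − 2M_n/(0.85 f'_c b)) = 720 − √(720² − 2 × 711.111×10⁶/(0.85 × 29.1 × 430)) = 99.77 mm.
A_s = 0.85 f'_c a b / f_y = 0.85 × 29.1 × 99.77 × 430 / 400 = 2652.9 mm².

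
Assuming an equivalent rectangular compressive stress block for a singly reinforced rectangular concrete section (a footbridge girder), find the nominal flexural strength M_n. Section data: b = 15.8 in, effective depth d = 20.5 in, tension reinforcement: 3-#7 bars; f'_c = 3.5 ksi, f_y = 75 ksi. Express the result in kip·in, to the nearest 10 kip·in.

M_n ≈ 2570 kip·in

A_s = 3 × 0.6 = 1.8 in².
T = A_s f_y = 1.8 × 75 = 135 kips.
a = T/(0.85 f'_c b) = 135/(0.85 × 3.5 × 15.8) = 2.872 in.
M_n = T(d − a/2) = 135 × (20.5 − 1.436) = 2573.6 kip·in.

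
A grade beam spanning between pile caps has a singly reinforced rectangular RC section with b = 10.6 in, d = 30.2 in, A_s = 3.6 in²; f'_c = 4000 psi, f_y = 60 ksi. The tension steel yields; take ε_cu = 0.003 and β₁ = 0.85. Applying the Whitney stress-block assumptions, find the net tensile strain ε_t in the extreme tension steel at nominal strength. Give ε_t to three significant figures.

ε_t ≈ 0.00985

a = A_s f_y/(0.85 f'_c b) = 5.993 in.
β₁ = 0.85, so c = a/β₁ = 5.993/0.85 = 7.051 in.
From the linear strain diagram with ε_cu = 0.003: ε_t = 0.003 (d − c)/c = 0.003 × (30.2 − 7.051)/7.051 = 0.00985.
Since ε_t ≥ 0.005, the section is tension-controlled.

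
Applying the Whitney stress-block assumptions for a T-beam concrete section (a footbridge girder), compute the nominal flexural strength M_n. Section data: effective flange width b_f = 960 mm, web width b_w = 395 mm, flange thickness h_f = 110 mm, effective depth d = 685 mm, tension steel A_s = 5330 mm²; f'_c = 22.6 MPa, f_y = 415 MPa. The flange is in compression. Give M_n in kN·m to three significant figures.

M_n ≈ 1380 kN·m

Tension: T = A_s f_y = 5330 × 415 = 2211950 N.
Try a within the flange: a = T/(0.85 f'_c b_f) = 2211950/(0.85 × 22.6 × 960) = 119.94 mm.
a = 119.94 > h_f = 110 mm: the block extends into the web. Split into flange-overhang and web parts.
C_f = 0.85 f'_c (b_f − b_w) h_f = 0.85 × 22.6 × (960 − 395) × 110 = 1193902 N.
Remaining web compression depth: a_w = (T − C_f)/(0.85 f'_c b_w) = (2211950 − 1193902)/(0.85 × 22.6 × 395) = 134.17 mm.
M_n = C_f(d − h_f/2) + (T − C_f)(d − a_w/2) = 1193902 × (685 − 55) + 1018048 × (685 − 67.085) = 752.16 + 629.07 = 1381.23 × 10⁶ N·mm.
M_n = 1381.23 kN·m.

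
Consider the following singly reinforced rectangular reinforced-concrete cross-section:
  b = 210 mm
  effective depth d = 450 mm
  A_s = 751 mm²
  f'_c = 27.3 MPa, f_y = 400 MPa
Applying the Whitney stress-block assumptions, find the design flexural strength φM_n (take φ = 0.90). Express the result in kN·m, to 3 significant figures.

T = A_s f_y = 751 × 400 = 300400 N = 300.4 kN.
From C = T: a = T/(0.85 f'_c b) = 300400/(0.85 × 27.3 × 210) = 61.65 mm.
M_n = T(d − a/2) = 300.4 kN × (450 − 30.825) mm = 125.92 kN·m.
φM_n = 0.90 × 125.92 = 113.33 kN·m.

φM_n ≈ 113 kN·m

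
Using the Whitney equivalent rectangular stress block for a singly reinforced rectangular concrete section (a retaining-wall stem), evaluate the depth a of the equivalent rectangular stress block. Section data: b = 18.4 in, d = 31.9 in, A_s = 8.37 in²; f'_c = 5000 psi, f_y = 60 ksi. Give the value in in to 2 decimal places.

T = A_s f_y = 8.37 × 60 = 502.2 kips.
a = T/(0.85 f'_c b) = 502.2/(0.85 × 5 × 18.4) = 6.42 in.

a ≈ 6.42 in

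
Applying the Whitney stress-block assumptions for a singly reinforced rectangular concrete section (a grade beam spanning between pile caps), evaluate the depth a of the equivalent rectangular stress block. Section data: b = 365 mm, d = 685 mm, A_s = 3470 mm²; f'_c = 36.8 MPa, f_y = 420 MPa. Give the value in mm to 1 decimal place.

a ≈ 127.6 mm

T = A_s f_y = 3470 × 420 = 1457400 N = 1457.4 kN.
Setting C = 0.85 f'_c a b equal to T: a = 1457400/(0.85 × 36.8 × 365) = 127.6 mm.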